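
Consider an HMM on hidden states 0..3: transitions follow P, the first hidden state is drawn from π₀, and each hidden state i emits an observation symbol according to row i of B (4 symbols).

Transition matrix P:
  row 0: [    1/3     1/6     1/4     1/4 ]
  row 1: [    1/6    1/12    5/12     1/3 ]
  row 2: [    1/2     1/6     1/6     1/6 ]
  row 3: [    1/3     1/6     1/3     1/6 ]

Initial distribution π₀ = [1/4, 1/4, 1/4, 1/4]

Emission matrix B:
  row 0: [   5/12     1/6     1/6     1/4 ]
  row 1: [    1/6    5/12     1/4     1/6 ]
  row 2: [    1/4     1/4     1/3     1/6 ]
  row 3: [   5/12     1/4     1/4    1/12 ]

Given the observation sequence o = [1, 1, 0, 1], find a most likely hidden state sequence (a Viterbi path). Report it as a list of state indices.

path = [1, 2, 0, 1]

t=0: δ = [4.167e-02, 1.042e-01, 6.250e-02, 6.250e-02]  (obs o_0=1)
t=1: δ = [5.208e-03, 4.340e-03, 1.085e-02, 8.681e-03]  ψ = [2, 2, 1, 1]  (obs o_1=1)
t=2: δ = [2.261e-03, 3.014e-04, 7.234e-04, 7.535e-04]  ψ = [2, 2, 3, 2]  (obs o_2=0)
t=3: δ = [1.256e-04, 1.570e-04, 1.413e-04, 1.413e-04]  ψ = [0, 0, 0, 0]  (obs o_3=1)
backtrack: best end state = 1; path = [1, 2, 0, 1]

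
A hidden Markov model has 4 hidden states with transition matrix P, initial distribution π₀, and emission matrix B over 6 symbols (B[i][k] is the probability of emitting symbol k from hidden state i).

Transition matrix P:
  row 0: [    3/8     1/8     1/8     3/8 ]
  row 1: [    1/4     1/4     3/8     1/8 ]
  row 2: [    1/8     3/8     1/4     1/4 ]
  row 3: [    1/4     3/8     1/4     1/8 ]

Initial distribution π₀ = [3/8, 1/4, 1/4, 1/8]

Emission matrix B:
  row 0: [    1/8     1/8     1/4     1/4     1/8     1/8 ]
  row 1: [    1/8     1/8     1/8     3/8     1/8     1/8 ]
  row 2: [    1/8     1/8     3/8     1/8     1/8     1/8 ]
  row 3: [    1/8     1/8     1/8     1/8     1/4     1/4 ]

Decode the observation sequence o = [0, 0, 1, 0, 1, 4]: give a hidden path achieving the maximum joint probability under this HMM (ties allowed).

t=0: δ = [4.688e-02, 3.125e-02, 3.125e-02, 1.562e-02]  (obs o_0=0)
t=1: δ = [2.197e-03, 1.465e-03, 1.465e-03, 2.197e-03]  ψ = [0, 2, 1, 0]  (obs o_1=0)
t=2: δ = [1.030e-04, 1.030e-04, 6.866e-05, 1.030e-04]  ψ = [0, 3, 1, 0]  (obs o_2=1)
t=3: δ = [4.828e-06, 4.828e-06, 4.828e-06, 4.828e-06]  ψ = [0, 3, 1, 0]  (obs o_3=0)
t=4: δ = [2.263e-07, 2.263e-07, 2.263e-07, 2.263e-07]  ψ = [0, 2, 1, 0]  (obs o_4=1)
t=5: δ = [1.061e-08, 1.061e-08, 1.061e-08, 2.122e-08]  ψ = [0, 2, 1, 0]  (obs o_5=4)
backtrack: best end state = 3; path = [0, 0, 0, 0, 0, 3]

path = [0, 0, 0, 0, 0, 3]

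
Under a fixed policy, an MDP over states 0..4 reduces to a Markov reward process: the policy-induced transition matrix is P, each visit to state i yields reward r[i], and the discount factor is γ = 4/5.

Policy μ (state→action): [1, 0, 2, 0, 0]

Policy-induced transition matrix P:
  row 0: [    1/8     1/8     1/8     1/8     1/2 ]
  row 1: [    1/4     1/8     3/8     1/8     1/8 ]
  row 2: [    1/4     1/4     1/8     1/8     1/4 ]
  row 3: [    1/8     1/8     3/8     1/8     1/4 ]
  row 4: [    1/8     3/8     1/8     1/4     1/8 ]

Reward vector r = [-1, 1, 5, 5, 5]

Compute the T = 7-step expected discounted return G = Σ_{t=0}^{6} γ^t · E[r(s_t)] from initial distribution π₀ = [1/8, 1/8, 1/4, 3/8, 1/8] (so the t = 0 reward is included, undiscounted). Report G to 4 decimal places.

G = 12.9364

t=0: π = [0.1250, 0.1250, 0.2500, 0.3750, 0.1250], E[r] = 3.7500, γ^t·E[r] = 3.750000, running G = 3.750000
t=1: π = [0.1719, 0.1875, 0.2500, 0.1406, 0.2500], E[r] = 3.2188, γ^t·E[r] = 2.575000, running G = 6.325000
t=2: π = [0.1797, 0.2188, 0.2070, 0.1563, 0.2383], E[r] = 3.0469, γ^t·E[r] = 1.950000, running G = 8.275000
t=3: π = [0.1782, 0.2104, 0.2188, 0.1548, 0.2378], E[r] = 3.0889, γ^t·E[r] = 1.581500, running G = 9.856500
t=4: π = [0.1786, 0.2118, 0.2163, 0.1547, 0.2385], E[r] = 3.0809, γ^t·E[r] = 1.261950, running G = 11.118450
t=5: π = [0.1785, 0.2117, 0.2166, 0.1548, 0.2384], E[r] = 3.0822, γ^t·E[r] = 1.009990, running G = 12.128440
t=6: π = [0.1785, 0.2117, 0.2166, 0.1548, 0.2384], E[r] = 3.0821, γ^t·E[r] = 0.807951, running G = 12.936391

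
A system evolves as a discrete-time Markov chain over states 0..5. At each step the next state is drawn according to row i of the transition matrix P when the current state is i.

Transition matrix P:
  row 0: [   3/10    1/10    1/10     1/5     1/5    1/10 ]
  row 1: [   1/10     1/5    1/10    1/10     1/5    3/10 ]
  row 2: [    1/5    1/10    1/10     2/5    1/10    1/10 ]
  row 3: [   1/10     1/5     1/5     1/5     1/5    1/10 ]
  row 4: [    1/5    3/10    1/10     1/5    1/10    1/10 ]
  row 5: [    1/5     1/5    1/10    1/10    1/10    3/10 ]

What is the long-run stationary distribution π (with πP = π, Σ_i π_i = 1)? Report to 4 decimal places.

π = [0.1807, 0.1856, 0.1188, 0.1881, 0.1554, 0.1714]

Balance equations π_j = Σ_i π_i·P[i][j]:
  π_0 = 3/10·π_0 + 1/10·π_1 + 1/5·π_2 + 1/10·π_3 + 1/5·π_4 + 1/5·π_5
  π_1 = 1/10·π_0 + 1/5·π_1 + 1/10·π_2 + 1/5·π_3 + 3/10·π_4 + 1/5·π_5
  π_2 = 1/10·π_0 + 1/10·π_1 + 1/10·π_2 + 1/5·π_3 + 1/10·π_4 + 1/10·π_5
  π_3 = 1/5·π_0 + 1/10·π_1 + 2/5·π_2 + 1/5·π_3 + 1/5·π_4 + 1/10·π_5
  π_4 = 1/5·π_0 + 1/5·π_1 + 1/10·π_2 + 1/5·π_3 + 1/10·π_4 + 1/10·π_5
  normalize: π_0 + π_1 + π_2 + π_3 + π_4 + π_5 = 1
Solving the linear system gives exactly π = [2317/12822, 7139/38466, 2285/19233, 3617/19233, 1993/12822, 6593/38466].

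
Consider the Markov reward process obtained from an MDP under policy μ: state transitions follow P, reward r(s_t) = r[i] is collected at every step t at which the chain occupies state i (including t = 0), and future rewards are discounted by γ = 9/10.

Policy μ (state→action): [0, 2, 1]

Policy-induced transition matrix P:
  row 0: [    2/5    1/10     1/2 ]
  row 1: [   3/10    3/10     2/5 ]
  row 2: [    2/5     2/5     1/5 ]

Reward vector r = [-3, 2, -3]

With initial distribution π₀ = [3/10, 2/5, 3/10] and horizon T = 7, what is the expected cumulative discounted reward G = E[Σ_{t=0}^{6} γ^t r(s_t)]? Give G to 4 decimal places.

t=0: π = [0.3000, 0.4000, 0.3000], E[r] = -1.0000, γ^t·E[r] = -1.000000, running G = -1.000000
t=1: π = [0.3600, 0.2700, 0.3700], E[r] = -1.6500, γ^t·E[r] = -1.485000, running G = -2.485000
t=2: π = [0.3730, 0.2650, 0.3620], E[r] = -1.6750, γ^t·E[r] = -1.356750, running G = -3.841750
t=3: π = [0.3735, 0.2616, 0.3649], E[r] = -1.6920, γ^t·E[r] = -1.233468, running G = -5.075218
t=4: π = [0.3738, 0.2618, 0.3644], E[r] = -1.6911, γ^t·E[r] = -1.109498, running G = -6.184716
t=5: π = [0.3738, 0.2617, 0.3645], E[r] = -1.6917, γ^t·E[r] = -0.998905, running G = -7.183621
t=6: π = [0.3738, 0.2617, 0.3645], E[r] = -1.6916, γ^t·E[r] = -0.898968, running G = -8.082589

G = -8.0826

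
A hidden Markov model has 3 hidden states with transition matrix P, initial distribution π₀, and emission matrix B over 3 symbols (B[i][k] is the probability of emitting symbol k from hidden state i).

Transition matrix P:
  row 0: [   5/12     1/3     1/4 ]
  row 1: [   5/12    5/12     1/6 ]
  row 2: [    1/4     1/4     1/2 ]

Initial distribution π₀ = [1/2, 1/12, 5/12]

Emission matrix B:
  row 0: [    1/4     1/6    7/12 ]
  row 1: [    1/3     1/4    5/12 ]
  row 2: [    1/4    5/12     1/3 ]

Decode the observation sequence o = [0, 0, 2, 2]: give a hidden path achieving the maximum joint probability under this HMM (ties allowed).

t=0: δ = [1.250e-01, 2.778e-02, 1.042e-01]  (obs o_0=0)
t=1: δ = [1.302e-02, 1.389e-02, 1.302e-02]  ψ = [0, 0, 2]  (obs o_1=0)
t=2: δ = [3.376e-03, 2.411e-03, 2.170e-03]  ψ = [1, 1, 2]  (obs o_2=2)
t=3: δ = [8.205e-04, 4.689e-04, 3.617e-04]  ψ = [0, 0, 2]  (obs o_3=2)
backtrack: best end state = 0; path = [0, 1, 0, 0]

path = [0, 1, 0, 0]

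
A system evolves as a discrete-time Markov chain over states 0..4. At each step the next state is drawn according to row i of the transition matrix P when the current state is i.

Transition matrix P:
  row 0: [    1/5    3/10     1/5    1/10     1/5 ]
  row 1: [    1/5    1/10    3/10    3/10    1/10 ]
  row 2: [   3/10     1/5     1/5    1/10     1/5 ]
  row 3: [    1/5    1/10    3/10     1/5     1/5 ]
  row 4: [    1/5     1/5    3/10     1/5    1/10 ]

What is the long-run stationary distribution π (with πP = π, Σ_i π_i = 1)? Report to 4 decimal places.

π = [0.2252, 0.1868, 0.2523, 0.1709, 0.1648]

Balance equations π_j = Σ_i π_i·P[i][j]:
  π_0 = 1/5·π_0 + 1/5·π_1 + 3/10·π_2 + 1/5·π_3 + 1/5·π_4
  π_1 = 3/10·π_0 + 1/10·π_1 + 1/5·π_2 + 1/10·π_3 + 1/5·π_4
  π_2 = 1/5·π_0 + 3/10·π_1 + 1/5·π_2 + 3/10·π_3 + 3/10·π_4
  π_3 = 1/10·π_0 + 3/10·π_1 + 1/10·π_2 + 1/5·π_3 + 1/5·π_4
  normalize: π_0 + π_1 + π_2 + π_3 + π_4 = 1
Solving the linear system gives exactly π = [25/111, 767/4107, 28/111, 234/1369, 677/4107].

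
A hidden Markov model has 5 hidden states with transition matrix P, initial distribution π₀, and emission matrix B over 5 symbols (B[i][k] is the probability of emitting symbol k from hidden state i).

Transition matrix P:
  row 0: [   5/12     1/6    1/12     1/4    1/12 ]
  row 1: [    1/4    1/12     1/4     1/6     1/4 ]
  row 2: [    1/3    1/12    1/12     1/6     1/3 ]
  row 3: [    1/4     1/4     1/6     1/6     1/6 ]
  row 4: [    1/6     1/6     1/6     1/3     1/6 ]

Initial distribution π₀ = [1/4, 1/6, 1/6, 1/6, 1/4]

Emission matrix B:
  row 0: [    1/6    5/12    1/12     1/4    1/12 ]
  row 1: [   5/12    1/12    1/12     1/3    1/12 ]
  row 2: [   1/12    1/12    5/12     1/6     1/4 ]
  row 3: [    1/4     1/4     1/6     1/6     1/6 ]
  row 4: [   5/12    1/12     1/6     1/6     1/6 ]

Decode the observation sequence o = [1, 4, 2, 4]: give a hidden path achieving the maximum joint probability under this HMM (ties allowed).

path = [0, 3, 2, 4]

t=0: δ = [1.042e-01, 1.389e-02, 1.389e-02, 4.167e-02, 2.083e-02]  (obs o_0=1)
t=1: δ = [3.617e-03, 1.447e-03, 2.170e-03, 4.340e-03, 1.447e-03]  ψ = [0, 0, 0, 0, 0]  (obs o_1=4)
t=2: δ = [1.256e-04, 9.042e-05, 3.014e-04, 1.507e-04, 1.206e-04]  ψ = [0, 3, 3, 0, 2]  (obs o_2=2)
t=3: δ = [8.372e-06, 3.140e-06, 6.279e-06, 8.372e-06, 1.674e-05]  ψ = [2, 3, 2, 2, 2]  (obs o_3=4)
backtrack: best end state = 4; path = [0, 3, 2, 4]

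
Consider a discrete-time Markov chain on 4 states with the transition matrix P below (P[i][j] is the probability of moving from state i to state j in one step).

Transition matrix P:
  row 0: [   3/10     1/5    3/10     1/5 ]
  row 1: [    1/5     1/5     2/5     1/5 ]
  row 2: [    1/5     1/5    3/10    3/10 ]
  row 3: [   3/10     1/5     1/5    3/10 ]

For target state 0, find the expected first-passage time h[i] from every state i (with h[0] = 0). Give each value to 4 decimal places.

h = [0.0000, 4.4298, 4.3860, 3.9474]

First-step conditioning: h[0] = 0; for i ≠ 0, h[i] = 1 + Σ_k P[i][k]·h[k].
  h[1] = 1 + 1/5·h[1] + 2/5·h[2] + 1/5·h[3]
  h[2] = 1 + 1/5·h[1] + 3/10·h[2] + 3/10·h[3]
  h[3] = 1 + 1/5·h[1] + 1/5·h[2] + 3/10·h[3]
Solving the 3×3 linear system over states ≠ 0 gives exactly h = [0, 505/114, 250/57, 75/19] (h[0] = 0 is the target).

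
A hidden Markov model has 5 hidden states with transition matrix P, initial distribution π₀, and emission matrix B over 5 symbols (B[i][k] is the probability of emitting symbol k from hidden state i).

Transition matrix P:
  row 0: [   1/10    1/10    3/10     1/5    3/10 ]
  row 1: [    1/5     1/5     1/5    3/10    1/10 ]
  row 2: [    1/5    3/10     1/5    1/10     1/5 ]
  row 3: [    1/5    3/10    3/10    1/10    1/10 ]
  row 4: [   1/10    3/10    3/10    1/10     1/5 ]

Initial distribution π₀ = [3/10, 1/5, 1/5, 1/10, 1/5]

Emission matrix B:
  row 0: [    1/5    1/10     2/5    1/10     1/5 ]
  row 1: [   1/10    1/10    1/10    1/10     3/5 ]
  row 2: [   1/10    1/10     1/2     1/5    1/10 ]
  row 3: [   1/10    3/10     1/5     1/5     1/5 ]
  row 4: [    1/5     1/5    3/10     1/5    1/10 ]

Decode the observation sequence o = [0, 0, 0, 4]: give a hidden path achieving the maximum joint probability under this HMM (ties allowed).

path = [0, 4, 4, 1]

t=0: δ = [6.000e-02, 2.000e-02, 2.000e-02, 1.000e-02, 4.000e-02]  (obs o_0=0)
t=1: δ = [1.200e-03, 1.200e-03, 1.800e-03, 1.200e-03, 3.600e-03]  ψ = [0, 4, 0, 0, 0]  (obs o_1=0)
t=2: δ = [7.200e-05, 1.080e-04, 1.080e-04, 3.600e-05, 1.440e-04]  ψ = [2, 4, 4, 1, 4]  (obs o_2=0)
t=3: δ = [4.320e-06, 2.592e-05, 4.320e-06, 6.480e-06, 2.880e-06]  ψ = [1, 4, 4, 1, 4]  (obs o_3=4)
backtrack: best end state = 1; path = [0, 4, 4, 1]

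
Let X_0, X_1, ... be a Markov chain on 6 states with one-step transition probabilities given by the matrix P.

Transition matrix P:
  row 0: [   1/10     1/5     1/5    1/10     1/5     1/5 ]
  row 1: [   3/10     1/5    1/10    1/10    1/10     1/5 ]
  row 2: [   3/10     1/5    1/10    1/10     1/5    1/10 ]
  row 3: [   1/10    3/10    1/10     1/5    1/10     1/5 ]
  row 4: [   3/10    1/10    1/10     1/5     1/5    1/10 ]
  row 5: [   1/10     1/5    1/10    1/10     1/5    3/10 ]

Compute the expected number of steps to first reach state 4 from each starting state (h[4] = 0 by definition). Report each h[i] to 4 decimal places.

h = [5.9603, 6.5563, 5.9603, 6.6887, 0.0000, 5.9603]

First-step conditioning: h[4] = 0; for i ≠ 4, h[i] = 1 + Σ_k P[i][k]·h[k].
  h[0] = 1 + 1/10·h[0] + 1/5·h[1] + 1/5·h[2] + 1/10·h[3] + 1/5·h[5]
  h[1] = 1 + 3/10·h[0] + 1/5·h[1] + 1/10·h[2] + 1/10·h[3] + 1/5·h[5]
  h[2] = 1 + 3/10·h[0] + 1/5·h[1] + 1/10·h[2] + 1/10·h[3] + 1/10·h[5]
  h[3] = 1 + 1/10·h[0] + 3/10·h[1] + 1/10·h[2] + 1/5·h[3] + 1/5·h[5]
  h[5] = 1 + 1/10·h[0] + 1/5·h[1] + 1/10·h[2] + 1/10·h[3] + 3/10·h[5]
Solving the 5×5 linear system over states ≠ 4 gives exactly h = [900/151, 990/151, 900/151, 1010/151, 0, 900/151] (h[4] = 0 is the target).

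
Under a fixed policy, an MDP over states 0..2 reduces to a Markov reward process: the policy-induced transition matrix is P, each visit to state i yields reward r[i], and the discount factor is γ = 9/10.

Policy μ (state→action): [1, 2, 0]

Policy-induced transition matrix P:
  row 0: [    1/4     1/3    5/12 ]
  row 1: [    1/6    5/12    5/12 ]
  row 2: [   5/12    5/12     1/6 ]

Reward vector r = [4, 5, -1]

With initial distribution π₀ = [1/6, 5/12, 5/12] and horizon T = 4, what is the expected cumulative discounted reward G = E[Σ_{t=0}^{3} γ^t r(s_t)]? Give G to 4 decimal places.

t=0: π = [0.1667, 0.4167, 0.4167], E[r] = 2.3333, γ^t·E[r] = 2.333333, running G = 2.333333
t=1: π = [0.2847, 0.4028, 0.3125], E[r] = 2.8403, γ^t·E[r] = 2.556250, running G = 4.889583
t=2: π = [0.2685, 0.3929, 0.3385], E[r] = 2.7002, γ^t·E[r] = 2.187188, running G = 7.076771
t=3: π = [0.2737, 0.3943, 0.3320], E[r] = 2.7341, γ^t·E[r] = 1.993184, running G = 9.069954

G = 9.0700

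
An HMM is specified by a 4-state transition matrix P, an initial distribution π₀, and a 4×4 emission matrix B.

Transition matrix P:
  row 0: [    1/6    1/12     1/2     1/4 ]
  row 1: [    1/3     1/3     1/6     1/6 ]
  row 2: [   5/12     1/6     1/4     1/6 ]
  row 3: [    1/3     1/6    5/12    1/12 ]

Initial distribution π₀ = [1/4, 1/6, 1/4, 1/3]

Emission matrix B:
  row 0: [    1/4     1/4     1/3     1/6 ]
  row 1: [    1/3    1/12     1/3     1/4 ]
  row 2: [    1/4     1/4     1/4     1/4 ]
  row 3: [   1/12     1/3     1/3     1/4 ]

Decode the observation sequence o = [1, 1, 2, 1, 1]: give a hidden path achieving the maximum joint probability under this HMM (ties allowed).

path = [3, 2, 0, 2, 0]

t=0: δ = [6.250e-02, 1.389e-02, 6.250e-02, 1.111e-01]  (obs o_0=1)
t=1: δ = [9.259e-03, 1.543e-03, 1.157e-02, 5.208e-03]  ψ = [3, 3, 3, 0]  (obs o_1=1)
t=2: δ = [1.608e-03, 6.430e-04, 1.157e-03, 7.716e-04]  ψ = [2, 2, 0, 0]  (obs o_2=2)
t=3: δ = [1.206e-04, 1.786e-05, 2.009e-04, 1.340e-04]  ψ = [2, 1, 0, 0]  (obs o_3=1)
t=4: δ = [2.093e-05, 2.791e-06, 1.507e-05, 1.116e-05]  ψ = [2, 2, 0, 2]  (obs o_4=1)
backtrack: best end state = 0; path = [3, 2, 0, 2, 0]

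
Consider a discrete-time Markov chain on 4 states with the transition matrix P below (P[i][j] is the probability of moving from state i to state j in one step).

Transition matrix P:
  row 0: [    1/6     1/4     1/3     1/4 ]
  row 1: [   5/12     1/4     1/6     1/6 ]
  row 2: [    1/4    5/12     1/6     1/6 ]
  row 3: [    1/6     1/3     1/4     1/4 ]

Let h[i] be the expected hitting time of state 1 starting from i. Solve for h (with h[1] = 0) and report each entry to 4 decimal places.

First-step conditioning: h[1] = 0; for i ≠ 1, h[i] = 1 + Σ_k P[i][k]·h[k].
  h[0] = 1 + 1/6·h[0] + 1/3·h[2] + 1/4·h[3]
  h[2] = 1 + 1/4·h[0] + 1/6·h[2] + 1/6·h[3]
  h[3] = 1 + 1/6·h[0] + 1/4·h[2] + 1/4·h[3]
Solving the 3×3 linear system over states ≠ 1 gives exactly h = [2004/629, 0, 1728/629, 1860/629] (h[1] = 0 is the target).

h = [3.1860, 0.0000, 2.7472, 2.9571]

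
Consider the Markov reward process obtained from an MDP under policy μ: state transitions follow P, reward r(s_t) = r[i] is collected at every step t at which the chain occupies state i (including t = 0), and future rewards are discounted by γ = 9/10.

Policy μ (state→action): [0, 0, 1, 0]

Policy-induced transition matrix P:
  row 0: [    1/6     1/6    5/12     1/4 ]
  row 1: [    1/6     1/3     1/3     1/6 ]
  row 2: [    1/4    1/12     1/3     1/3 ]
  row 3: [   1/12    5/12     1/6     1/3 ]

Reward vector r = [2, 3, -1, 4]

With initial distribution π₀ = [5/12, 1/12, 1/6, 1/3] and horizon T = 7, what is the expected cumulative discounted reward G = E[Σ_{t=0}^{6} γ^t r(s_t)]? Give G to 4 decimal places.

t=0: π = [0.4167, 0.0833, 0.1667, 0.3333], E[r] = 2.2500, γ^t·E[r] = 2.250000, running G = 2.250000
t=1: π = [0.1528, 0.2500, 0.3125, 0.2847], E[r] = 1.8819, γ^t·E[r] = 1.693750, running G = 3.943750
t=2: π = [0.1690, 0.2535, 0.2986, 0.2789], E[r] = 1.9155, γ^t·E[r] = 1.551563, running G = 5.495313
t=3: π = [0.1683, 0.2538, 0.3009, 0.2770], E[r] = 1.9050, γ^t·E[r] = 1.388742, running G = 6.884055
t=4: π = [0.1687, 0.2531, 0.3012, 0.2770], E[r] = 1.9036, γ^t·E[r] = 1.248945, running G = 8.133000
t=5: π = [0.1687, 0.2530, 0.3012, 0.2771], E[r] = 1.9035, γ^t·E[r] = 1.124016, running G = 9.257016
t=6: π = [0.1687, 0.2530, 0.3012, 0.2771], E[r] = 1.9036, γ^t·E[r] = 1.011649, running G = 10.268665

G = 10.2687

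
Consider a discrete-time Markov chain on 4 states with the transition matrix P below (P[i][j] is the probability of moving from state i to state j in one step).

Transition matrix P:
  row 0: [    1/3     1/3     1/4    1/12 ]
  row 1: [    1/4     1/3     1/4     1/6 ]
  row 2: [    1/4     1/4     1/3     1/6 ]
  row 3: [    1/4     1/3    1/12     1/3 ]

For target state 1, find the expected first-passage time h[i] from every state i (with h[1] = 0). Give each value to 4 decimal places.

First-step conditioning: h[1] = 0; for i ≠ 1, h[i] = 1 + Σ_k P[i][k]·h[k].
  h[0] = 1 + 1/3·h[0] + 1/4·h[2] + 1/12·h[3]
  h[2] = 1 + 1/4·h[0] + 1/3·h[2] + 1/6·h[3]
  h[3] = 1 + 1/4·h[0] + 1/12·h[2] + 1/3·h[3]
Solving the 3×3 linear system over states ≠ 1 gives exactly h = [1212/379, 0, 1320/379, 1188/379] (h[1] = 0 is the target).

h = [3.1979, 0.0000, 3.4828, 3.1346]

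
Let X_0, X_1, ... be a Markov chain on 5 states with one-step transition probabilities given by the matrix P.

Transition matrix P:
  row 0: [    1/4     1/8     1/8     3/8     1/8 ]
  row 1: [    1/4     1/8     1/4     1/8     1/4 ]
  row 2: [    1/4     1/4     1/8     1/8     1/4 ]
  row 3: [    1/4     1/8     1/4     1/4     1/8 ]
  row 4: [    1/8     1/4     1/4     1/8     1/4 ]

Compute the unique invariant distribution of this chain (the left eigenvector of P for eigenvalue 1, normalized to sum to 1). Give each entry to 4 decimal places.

Balance equations π_j = Σ_i π_i·P[i][j]:
  π_0 = 1/4·π_0 + 1/4·π_1 + 1/4·π_2 + 1/4·π_3 + 1/8·π_4
  π_1 = 1/8·π_0 + 1/8·π_1 + 1/4·π_2 + 1/8·π_3 + 1/4·π_4
  π_2 = 1/8·π_0 + 1/4·π_1 + 1/8·π_2 + 1/4·π_3 + 1/4·π_4
  π_3 = 3/8·π_0 + 1/8·π_1 + 1/8·π_2 + 1/4·π_3 + 1/8·π_4
  normalize: π_0 + π_1 + π_2 + π_3 + π_4 = 1
Solving the linear system gives exactly π = [99/439, 688/3951, 779/3951, 91/439, 86/439].

π = [0.2255, 0.1741, 0.1972, 0.2073, 0.1959]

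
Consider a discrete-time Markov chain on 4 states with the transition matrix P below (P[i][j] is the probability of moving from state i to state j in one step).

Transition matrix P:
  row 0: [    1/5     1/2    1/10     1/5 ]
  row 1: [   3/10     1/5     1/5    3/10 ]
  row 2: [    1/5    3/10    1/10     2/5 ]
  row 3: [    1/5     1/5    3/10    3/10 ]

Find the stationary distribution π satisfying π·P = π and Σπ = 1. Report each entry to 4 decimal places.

π = [0.2287, 0.2874, 0.1879, 0.2959]

Balance equations π_j = Σ_i π_i·P[i][j]:
  π_0 = 1/5·π_0 + 3/10·π_1 + 1/5·π_2 + 1/5·π_3
  π_1 = 1/2·π_0 + 1/5·π_1 + 3/10·π_2 + 1/5·π_3
  π_2 = 1/10·π_0 + 1/5·π_1 + 1/10·π_2 + 3/10·π_3
  normalize: π_0 + π_1 + π_2 + π_3 = 1
Solving the linear system gives exactly π = [269/1176, 169/588, 221/1176, 29/98].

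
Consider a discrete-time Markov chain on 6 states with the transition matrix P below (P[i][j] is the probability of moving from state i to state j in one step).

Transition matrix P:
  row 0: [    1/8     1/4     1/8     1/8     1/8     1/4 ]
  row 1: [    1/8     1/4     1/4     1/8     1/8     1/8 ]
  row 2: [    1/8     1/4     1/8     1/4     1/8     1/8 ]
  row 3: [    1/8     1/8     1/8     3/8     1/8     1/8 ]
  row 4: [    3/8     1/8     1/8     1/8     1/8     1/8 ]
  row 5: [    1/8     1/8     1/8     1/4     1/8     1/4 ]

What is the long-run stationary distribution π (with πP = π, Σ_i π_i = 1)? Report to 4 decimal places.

π = [0.1563, 0.1864, 0.1483, 0.2189, 0.1250, 0.1652]

Balance equations π_j = Σ_i π_i·P[i][j]:
  π_0 = 1/8·π_0 + 1/8·π_1 + 1/8·π_2 + 1/8·π_3 + 3/8·π_4 + 1/8·π_5
  π_1 = 1/4·π_0 + 1/4·π_1 + 1/4·π_2 + 1/8·π_3 + 1/8·π_4 + 1/8·π_5
  π_2 = 1/8·π_0 + 1/4·π_1 + 1/8·π_2 + 1/8·π_3 + 1/8·π_4 + 1/8·π_5
  π_3 = 1/8·π_0 + 1/8·π_1 + 1/4·π_2 + 3/8·π_3 + 1/8·π_4 + 1/4·π_5
  π_4 = 1/8·π_0 + 1/8·π_1 + 1/8·π_2 + 1/8·π_3 + 1/8·π_4 + 1/8·π_5
  normalize: π_0 + π_1 + π_2 + π_3 + π_4 + π_5 = 1
Solving the linear system gives exactly π = [5/32, 41/220, 261/1760, 2697/12320, 1/8, 37/224].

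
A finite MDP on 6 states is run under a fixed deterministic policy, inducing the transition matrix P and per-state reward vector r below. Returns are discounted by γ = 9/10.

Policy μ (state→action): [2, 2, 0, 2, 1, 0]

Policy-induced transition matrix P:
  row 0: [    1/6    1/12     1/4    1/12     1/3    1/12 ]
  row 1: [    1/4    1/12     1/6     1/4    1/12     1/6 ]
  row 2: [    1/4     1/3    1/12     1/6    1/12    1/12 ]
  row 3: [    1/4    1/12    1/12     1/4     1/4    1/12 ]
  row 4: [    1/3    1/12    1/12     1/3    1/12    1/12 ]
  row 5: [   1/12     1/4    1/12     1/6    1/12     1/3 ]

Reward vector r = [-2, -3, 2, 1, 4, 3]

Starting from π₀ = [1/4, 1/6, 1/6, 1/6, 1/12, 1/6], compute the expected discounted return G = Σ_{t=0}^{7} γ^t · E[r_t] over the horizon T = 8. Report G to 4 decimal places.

t=0: π = [0.2500, 0.1667, 0.1667, 0.1667, 0.0833, 0.1667], E[r] = 0.3333, γ^t·E[r] = 0.333333, running G = 0.333333
t=1: π = [0.2083, 0.1528, 0.1389, 0.1875, 0.1736, 0.1389], E[r] = 0.7014, γ^t·E[r] = 0.631250, running G = 0.964583
t=2: π = [0.2240, 0.1412, 0.1308, 0.2066, 0.1667, 0.1308], E[r] = 0.6557, γ^t·E[r] = 0.531094, running G = 1.495677
t=3: π = [0.2234, 0.1378, 0.1324, 0.2048, 0.1738, 0.1278], E[r] = 0.6877, γ^t·E[r] = 0.501328, running G = 1.997005
t=4: π = [0.2246, 0.1377, 0.1321, 0.2056, 0.1733, 0.1268], E[r] = 0.6809, γ^t·E[r] = 0.446742, running G = 2.443747
t=5: π = [0.2246, 0.1375, 0.1322, 0.2054, 0.1737, 0.1265], E[r] = 0.6827, γ^t·E[r] = 0.403150, running G = 2.846897
t=6: π = [0.2247, 0.1375, 0.1322, 0.2055, 0.1737, 0.1264], E[r] = 0.6823, γ^t·E[r] = 0.362597, running G = 3.209494
t=7: π = [0.2247, 0.1375, 0.1322, 0.2055, 0.1737, 0.1264], E[r] = 0.6824, γ^t·E[r] = 0.326382, running G = 3.535876

G = 3.5359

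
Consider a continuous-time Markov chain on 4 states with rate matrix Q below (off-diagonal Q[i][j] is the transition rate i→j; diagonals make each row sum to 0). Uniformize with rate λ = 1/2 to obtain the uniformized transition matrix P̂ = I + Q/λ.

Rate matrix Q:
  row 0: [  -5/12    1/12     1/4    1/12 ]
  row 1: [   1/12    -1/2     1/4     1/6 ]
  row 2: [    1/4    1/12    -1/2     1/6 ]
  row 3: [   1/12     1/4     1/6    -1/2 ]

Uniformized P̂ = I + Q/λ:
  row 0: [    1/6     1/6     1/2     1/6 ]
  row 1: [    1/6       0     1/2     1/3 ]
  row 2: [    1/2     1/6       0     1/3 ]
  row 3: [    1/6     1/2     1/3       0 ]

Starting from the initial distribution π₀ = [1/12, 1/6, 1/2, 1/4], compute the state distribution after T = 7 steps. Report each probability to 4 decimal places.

t=0: π = [0.0833, 0.1667, 0.5000, 0.2500]
t=1: π = [0.3333, 0.2222, 0.2083, 0.2361]
t=2: π = [0.2361, 0.2083, 0.3565, 0.1991]
t=3: π = [0.2855, 0.1983, 0.2886, 0.2276]
t=4: π = [0.2629, 0.2095, 0.3178, 0.2099]
t=5: π = [0.2726, 0.2017, 0.3061, 0.2196]
t=6: π = [0.2687, 0.2062, 0.3103, 0.2147]
t=7: π = [0.2701, 0.2039, 0.3090, 0.2170]

π = [0.2701, 0.2039, 0.3090, 0.2170]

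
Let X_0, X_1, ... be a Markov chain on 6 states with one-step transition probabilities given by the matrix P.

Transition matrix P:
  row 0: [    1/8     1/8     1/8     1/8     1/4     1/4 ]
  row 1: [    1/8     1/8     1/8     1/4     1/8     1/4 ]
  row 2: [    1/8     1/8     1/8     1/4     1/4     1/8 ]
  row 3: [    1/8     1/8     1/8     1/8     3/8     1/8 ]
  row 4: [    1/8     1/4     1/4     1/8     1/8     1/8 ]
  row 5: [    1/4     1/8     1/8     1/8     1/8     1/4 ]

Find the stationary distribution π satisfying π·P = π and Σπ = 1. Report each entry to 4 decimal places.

Balance equations π_j = Σ_i π_i·P[i][j]:
  π_0 = 1/8·π_0 + 1/8·π_1 + 1/8·π_2 + 1/8·π_3 + 1/8·π_4 + 1/4·π_5
  π_1 = 1/8·π_0 + 1/8·π_1 + 1/8·π_2 + 1/8·π_3 + 1/4·π_4 + 1/8·π_5
  π_2 = 1/8·π_0 + 1/8·π_1 + 1/8·π_2 + 1/8·π_3 + 1/4·π_4 + 1/8·π_5
  π_3 = 1/8·π_0 + 1/4·π_1 + 1/4·π_2 + 1/8·π_3 + 1/8·π_4 + 1/8·π_5
  π_4 = 1/4·π_0 + 1/8·π_1 + 1/4·π_2 + 3/8·π_3 + 1/8·π_4 + 1/8·π_5
  normalize: π_0 + π_1 + π_2 + π_3 + π_4 + π_5 = 1
Solving the linear system gives exactly π = [679/4582, 689/4582, 689/4582, 745/4582, 465/2291, 425/2291].

π = [0.1482, 0.1504, 0.1504, 0.1626, 0.2030, 0.1855]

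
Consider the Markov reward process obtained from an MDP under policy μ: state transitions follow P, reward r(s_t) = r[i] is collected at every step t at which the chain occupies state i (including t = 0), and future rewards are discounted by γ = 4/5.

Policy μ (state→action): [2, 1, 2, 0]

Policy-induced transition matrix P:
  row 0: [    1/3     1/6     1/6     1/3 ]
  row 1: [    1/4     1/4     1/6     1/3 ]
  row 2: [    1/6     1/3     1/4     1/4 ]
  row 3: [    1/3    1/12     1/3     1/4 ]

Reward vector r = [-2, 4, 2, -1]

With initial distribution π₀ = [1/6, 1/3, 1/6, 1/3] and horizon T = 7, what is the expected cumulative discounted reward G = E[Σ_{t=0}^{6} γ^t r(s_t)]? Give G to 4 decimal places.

G = 2.2183

t=0: π = [0.1667, 0.3333, 0.1667, 0.3333], E[r] = 1.0000, γ^t·E[r] = 1.000000, running G = 1.000000
t=1: π = [0.2778, 0.1944, 0.2361, 0.2917], E[r] = 0.4028, γ^t·E[r] = 0.322222, running G = 1.322222
t=2: π = [0.2778, 0.1979, 0.2350, 0.2894], E[r] = 0.4167, γ^t·E[r] = 0.266667, running G = 1.588889
t=3: π = [0.2777, 0.1982, 0.2345, 0.2896], E[r] = 0.4168, γ^t·E[r] = 0.213383, running G = 1.802272
t=4: π = [0.2777, 0.1981, 0.2345, 0.2897], E[r] = 0.4163, γ^t·E[r] = 0.170528, running G = 1.972800
t=5: π = [0.2777, 0.1981, 0.2345, 0.2897], E[r] = 0.4163, γ^t·E[r] = 0.136413, running G = 2.109213
t=6: π = [0.2777, 0.1981, 0.2345, 0.2897], E[r] = 0.4163, γ^t·E[r] = 0.109131, running G = 2.218344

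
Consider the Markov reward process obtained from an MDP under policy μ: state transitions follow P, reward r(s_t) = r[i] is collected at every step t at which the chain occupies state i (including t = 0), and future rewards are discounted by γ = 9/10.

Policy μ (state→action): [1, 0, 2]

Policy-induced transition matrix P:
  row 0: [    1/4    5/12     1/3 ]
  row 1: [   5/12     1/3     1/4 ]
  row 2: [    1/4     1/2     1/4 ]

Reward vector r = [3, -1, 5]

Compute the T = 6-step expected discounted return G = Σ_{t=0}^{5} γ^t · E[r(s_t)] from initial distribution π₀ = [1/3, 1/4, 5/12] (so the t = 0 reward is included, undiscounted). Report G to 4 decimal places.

G = 9.8611

t=0: π = [0.3333, 0.2500, 0.4167], E[r] = 2.8333, γ^t·E[r] = 2.833333, running G = 2.833333
t=1: π = [0.2917, 0.4306, 0.2778], E[r] = 1.8333, γ^t·E[r] = 1.650000, running G = 4.483333
t=2: π = [0.3218, 0.4039, 0.2743], E[r] = 1.9329, γ^t·E[r] = 1.565625, running G = 6.048958
t=3: π = [0.3173, 0.4059, 0.2768], E[r] = 1.9302, γ^t·E[r] = 1.407094, running G = 7.456052
t=4: π = [0.3176, 0.4059, 0.2764], E[r] = 1.9292, γ^t·E[r] = 1.265773, running G = 8.721825
t=5: π = [0.3177, 0.4059, 0.2765], E[r] = 1.9294, γ^t·E[r] = 1.139309, running G = 9.861134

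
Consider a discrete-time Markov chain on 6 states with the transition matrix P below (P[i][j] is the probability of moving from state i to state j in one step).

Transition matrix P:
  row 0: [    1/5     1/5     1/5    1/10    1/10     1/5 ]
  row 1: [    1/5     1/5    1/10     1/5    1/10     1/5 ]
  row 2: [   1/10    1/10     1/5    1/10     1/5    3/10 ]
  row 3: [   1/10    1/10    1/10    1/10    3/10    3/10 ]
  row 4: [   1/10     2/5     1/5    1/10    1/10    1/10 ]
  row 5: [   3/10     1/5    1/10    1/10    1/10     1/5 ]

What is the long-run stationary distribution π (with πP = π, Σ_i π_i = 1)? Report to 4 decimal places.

π = [0.1807, 0.2011, 0.1466, 0.1201, 0.1387, 0.2128]

Balance equations π_j = Σ_i π_i·P[i][j]:
  π_0 = 1/5·π_0 + 1/5·π_1 + 1/10·π_2 + 1/10·π_3 + 1/10·π_4 + 3/10·π_5
  π_1 = 1/5·π_0 + 1/5·π_1 + 1/10·π_2 + 1/10·π_3 + 2/5·π_4 + 1/5·π_5
  π_2 = 1/5·π_0 + 1/10·π_1 + 1/5·π_2 + 1/10·π_3 + 1/5·π_4 + 1/10·π_5
  π_3 = 1/10·π_0 + 1/5·π_1 + 1/10·π_2 + 1/10·π_3 + 1/10·π_4 + 1/10·π_5
  π_4 = 1/10·π_0 + 1/10·π_1 + 1/5·π_2 + 3/10·π_3 + 1/10·π_4 + 1/10·π_5
  normalize: π_0 + π_1 + π_2 + π_3 + π_4 + π_5 = 1
Solving the linear system gives exactly π = [18186/100619, 20231/100619, 14751/100619, 12085/100619, 13954/100619, 21412/100619].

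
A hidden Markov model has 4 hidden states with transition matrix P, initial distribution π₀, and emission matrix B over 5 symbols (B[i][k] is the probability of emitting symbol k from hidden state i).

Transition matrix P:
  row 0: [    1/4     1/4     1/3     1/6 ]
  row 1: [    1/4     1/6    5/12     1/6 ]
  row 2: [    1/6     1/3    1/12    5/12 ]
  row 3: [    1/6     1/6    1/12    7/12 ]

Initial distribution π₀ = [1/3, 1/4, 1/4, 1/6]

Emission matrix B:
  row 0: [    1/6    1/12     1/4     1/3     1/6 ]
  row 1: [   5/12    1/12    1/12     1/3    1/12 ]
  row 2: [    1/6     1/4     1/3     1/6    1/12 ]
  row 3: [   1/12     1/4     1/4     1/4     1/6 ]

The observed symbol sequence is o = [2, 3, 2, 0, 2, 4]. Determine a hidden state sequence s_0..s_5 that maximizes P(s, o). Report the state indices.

t=0: δ = [8.333e-02, 2.083e-02, 8.333e-02, 4.167e-02]  (obs o_0=2)
t=1: δ = [6.944e-03, 9.259e-03, 4.630e-03, 8.681e-03]  ψ = [0, 2, 0, 2]  (obs o_1=3)
t=2: δ = [5.787e-04, 1.447e-04, 1.286e-03, 1.266e-03]  ψ = [1, 0, 1, 3]  (obs o_2=2)
t=3: δ = [3.572e-05, 1.786e-04, 3.215e-05, 6.154e-05]  ψ = [2, 2, 0, 3]  (obs o_3=0)
t=4: δ = [1.116e-05, 2.481e-06, 2.481e-05, 8.974e-06]  ψ = [1, 1, 1, 3]  (obs o_4=2)
t=5: δ = [6.891e-07, 6.891e-07, 3.101e-07, 1.723e-06]  ψ = [2, 2, 0, 2]  (obs o_5=4)
backtrack: best end state = 3; path = [2, 1, 2, 1, 2, 3]

path = [2, 1, 2, 1, 2, 3]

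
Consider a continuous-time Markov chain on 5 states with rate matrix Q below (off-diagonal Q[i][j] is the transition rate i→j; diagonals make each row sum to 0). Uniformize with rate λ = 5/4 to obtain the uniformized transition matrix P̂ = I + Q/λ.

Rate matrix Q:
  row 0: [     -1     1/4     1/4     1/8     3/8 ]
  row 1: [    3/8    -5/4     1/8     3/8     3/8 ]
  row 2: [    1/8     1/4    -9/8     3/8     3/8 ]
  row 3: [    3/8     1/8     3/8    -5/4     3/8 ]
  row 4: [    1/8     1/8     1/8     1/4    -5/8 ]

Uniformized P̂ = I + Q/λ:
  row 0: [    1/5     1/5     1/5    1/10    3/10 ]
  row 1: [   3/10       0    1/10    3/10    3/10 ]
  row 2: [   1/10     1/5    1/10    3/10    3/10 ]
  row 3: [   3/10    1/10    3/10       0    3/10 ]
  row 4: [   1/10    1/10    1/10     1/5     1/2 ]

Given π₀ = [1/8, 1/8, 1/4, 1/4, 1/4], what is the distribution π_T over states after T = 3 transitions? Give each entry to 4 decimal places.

π = [0.1774, 0.1210, 0.1529, 0.1748, 0.3740]

t=0: π = [0.1250, 0.1250, 0.2500, 0.2500, 0.2500]
t=1: π = [0.1875, 0.1250, 0.1625, 0.1750, 0.3500]
t=2: π = [0.1788, 0.1225, 0.1538, 0.1750, 0.3700]
t=3: π = [0.1774, 0.1210, 0.1529, 0.1748, 0.3740]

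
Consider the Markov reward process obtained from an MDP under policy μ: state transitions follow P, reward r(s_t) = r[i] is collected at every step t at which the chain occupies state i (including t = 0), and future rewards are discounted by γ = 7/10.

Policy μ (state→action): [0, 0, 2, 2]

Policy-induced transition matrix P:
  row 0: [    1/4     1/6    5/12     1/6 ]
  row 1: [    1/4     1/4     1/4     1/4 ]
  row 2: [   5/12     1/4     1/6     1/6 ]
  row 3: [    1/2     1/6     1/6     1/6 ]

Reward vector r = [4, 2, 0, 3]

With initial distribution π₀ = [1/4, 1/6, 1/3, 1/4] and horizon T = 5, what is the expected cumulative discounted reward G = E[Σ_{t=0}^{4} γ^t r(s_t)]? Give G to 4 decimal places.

G = 6.2719

t=0: π = [0.2500, 0.1667, 0.3333, 0.2500], E[r] = 2.0833, γ^t·E[r] = 2.083333, running G = 2.083333
t=1: π = [0.3681, 0.2083, 0.2431, 0.1806], E[r] = 2.4306, γ^t·E[r] = 1.701389, running G = 3.784722
t=2: π = [0.3356, 0.2043, 0.2760, 0.1840], E[r] = 2.3032, γ^t·E[r] = 1.128588, running G = 4.913310
t=3: π = [0.3420, 0.2067, 0.2676, 0.1837], E[r] = 2.3325, γ^t·E[r] = 0.800052, running G = 5.713362
t=4: π = [0.3405, 0.2062, 0.2694, 0.1839], E[r] = 2.3261, γ^t·E[r] = 0.558508, running G = 6.271870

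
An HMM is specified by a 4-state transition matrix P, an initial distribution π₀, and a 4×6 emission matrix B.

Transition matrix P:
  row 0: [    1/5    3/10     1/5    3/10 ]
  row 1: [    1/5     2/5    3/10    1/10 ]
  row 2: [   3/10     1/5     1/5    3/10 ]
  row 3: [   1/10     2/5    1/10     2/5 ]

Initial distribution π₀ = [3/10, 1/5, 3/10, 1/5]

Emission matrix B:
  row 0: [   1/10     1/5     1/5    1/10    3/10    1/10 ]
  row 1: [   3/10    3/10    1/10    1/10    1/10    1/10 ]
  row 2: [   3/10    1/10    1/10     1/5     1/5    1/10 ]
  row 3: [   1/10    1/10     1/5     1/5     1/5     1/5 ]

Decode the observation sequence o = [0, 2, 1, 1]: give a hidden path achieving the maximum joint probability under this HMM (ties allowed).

path = [2, 3, 1, 1]

t=0: δ = [3.000e-02, 6.000e-02, 9.000e-02, 2.000e-02]  (obs o_0=0)
t=1: δ = [5.400e-03, 2.400e-03, 1.800e-03, 5.400e-03]  ψ = [2, 1, 1, 2]  (obs o_1=2)
t=2: δ = [2.160e-04, 6.480e-04, 1.080e-04, 2.160e-04]  ψ = [0, 3, 0, 3]  (obs o_2=1)
t=3: δ = [2.592e-05, 7.776e-05, 1.944e-05, 8.640e-06]  ψ = [1, 1, 1, 3]  (obs o_3=1)
backtrack: best end state = 1; path = [2, 3, 1, 1]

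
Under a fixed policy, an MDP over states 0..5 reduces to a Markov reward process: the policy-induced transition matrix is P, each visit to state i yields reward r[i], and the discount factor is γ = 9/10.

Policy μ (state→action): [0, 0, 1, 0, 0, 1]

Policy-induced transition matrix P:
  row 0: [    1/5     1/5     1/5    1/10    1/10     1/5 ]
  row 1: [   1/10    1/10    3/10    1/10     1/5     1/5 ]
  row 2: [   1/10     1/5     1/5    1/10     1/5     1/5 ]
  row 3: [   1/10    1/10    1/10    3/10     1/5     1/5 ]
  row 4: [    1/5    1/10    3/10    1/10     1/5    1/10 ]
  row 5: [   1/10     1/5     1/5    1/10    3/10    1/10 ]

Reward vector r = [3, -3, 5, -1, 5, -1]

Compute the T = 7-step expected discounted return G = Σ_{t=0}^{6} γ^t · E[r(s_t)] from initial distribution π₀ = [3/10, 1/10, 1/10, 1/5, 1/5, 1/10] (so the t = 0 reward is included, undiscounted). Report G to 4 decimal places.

G = 9.1733

t=0: π = [0.3000, 0.1000, 0.1000, 0.2000, 0.2000, 0.1000], E[r] = 1.8000, γ^t·E[r] = 1.800000, running G = 1.800000
t=1: π = [0.1500, 0.1500, 0.2100, 0.1400, 0.1800, 0.1700], E[r] = 1.6400, γ^t·E[r] = 1.476000, running G = 3.276000
t=2: π = [0.1330, 0.1530, 0.2190, 0.1280, 0.2020, 0.1650], E[r] = 1.7520, γ^t·E[r] = 1.419120, running G = 4.695120
t=3: π = [0.1335, 0.1517, 0.2227, 0.1256, 0.2032, 0.1633], E[r] = 1.7860, γ^t·E[r] = 1.301994, running G = 5.997114
t=4: π = [0.1337, 0.1520, 0.2229, 0.1251, 0.2030, 0.1634], E[r] = 1.7862, γ^t·E[r] = 1.171952, running G = 7.169066
t=5: π = [0.1337, 0.1520, 0.2230, 0.1250, 0.2030, 0.1634], E[r] = 1.7864, γ^t·E[r] = 1.054830, running G = 8.223896
t=6: π = [0.1337, 0.1520, 0.2230, 0.1250, 0.2030, 0.1634], E[r] = 1.7864, γ^t·E[r] = 0.949385, running G = 9.173281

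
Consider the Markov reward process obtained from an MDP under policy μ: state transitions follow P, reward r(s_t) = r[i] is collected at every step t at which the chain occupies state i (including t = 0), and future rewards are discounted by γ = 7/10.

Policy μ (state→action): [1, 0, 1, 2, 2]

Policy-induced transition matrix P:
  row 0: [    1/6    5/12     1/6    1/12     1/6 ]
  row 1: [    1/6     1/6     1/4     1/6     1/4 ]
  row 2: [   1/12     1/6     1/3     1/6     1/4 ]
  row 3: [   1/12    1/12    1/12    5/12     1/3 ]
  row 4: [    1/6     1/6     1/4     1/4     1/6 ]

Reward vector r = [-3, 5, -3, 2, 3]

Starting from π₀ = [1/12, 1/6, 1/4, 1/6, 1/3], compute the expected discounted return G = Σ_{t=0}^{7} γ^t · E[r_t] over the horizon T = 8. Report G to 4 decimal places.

t=0: π = [0.0833, 0.1667, 0.2500, 0.1667, 0.3333], E[r] = 1.1667, γ^t·E[r] = 1.166667, running G = 1.166667
t=1: π = [0.1319, 0.1736, 0.2361, 0.2292, 0.2292], E[r] = 0.9097, γ^t·E[r] = 0.636806, running G = 1.803472
t=2: π = [0.1279, 0.1806, 0.2205, 0.2321, 0.2390], E[r] = 1.0388, γ^t·E[r] = 0.508999, running G = 2.312471
t=3: π = [0.1290, 0.1793, 0.2190, 0.2339, 0.2388], E[r] = 1.0367, γ^t·E[r] = 0.355588, running G = 2.668059
t=4: π = [0.1289, 0.1794, 0.2185, 0.2343, 0.2389], E[r] = 1.0399, γ^t·E[r] = 0.249682, running G = 2.917741
t=5: π = [0.1289, 0.1794, 0.2184, 0.2344, 0.2389], E[r] = 1.0403, γ^t·E[r] = 0.174835, running G = 3.092576
t=6: π = [0.1289, 0.1794, 0.2184, 0.2344, 0.2389], E[r] = 1.0404, γ^t·E[r] = 0.122399, running G = 3.214975
t=7: π = [0.1289, 0.1794, 0.2184, 0.2344, 0.2389], E[r] = 1.0404, γ^t·E[r] = 0.085682, running G = 3.300656

G = 3.3007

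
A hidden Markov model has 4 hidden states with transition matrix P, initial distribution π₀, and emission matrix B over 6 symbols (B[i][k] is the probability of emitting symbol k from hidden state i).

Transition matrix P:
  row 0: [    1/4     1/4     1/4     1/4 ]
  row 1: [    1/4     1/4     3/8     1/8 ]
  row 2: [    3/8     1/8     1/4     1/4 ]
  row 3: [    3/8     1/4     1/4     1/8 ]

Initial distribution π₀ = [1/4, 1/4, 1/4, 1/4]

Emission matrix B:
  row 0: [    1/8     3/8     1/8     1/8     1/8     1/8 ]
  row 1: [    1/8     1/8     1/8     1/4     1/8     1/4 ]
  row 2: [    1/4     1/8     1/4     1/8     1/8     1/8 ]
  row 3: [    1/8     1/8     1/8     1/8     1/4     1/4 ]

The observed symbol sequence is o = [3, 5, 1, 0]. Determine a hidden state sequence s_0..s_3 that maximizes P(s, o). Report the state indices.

t=0: δ = [3.125e-02, 6.250e-02, 3.125e-02, 3.125e-02]  (obs o_0=3)
t=1: δ = [1.953e-03, 3.906e-03, 2.930e-03, 1.953e-03]  ψ = [1, 1, 1, 0]  (obs o_1=5)
t=2: δ = [4.120e-04, 1.221e-04, 1.831e-04, 9.155e-05]  ψ = [2, 1, 1, 2]  (obs o_2=1)
t=3: δ = [1.287e-05, 1.287e-05, 2.575e-05, 1.287e-05]  ψ = [0, 0, 0, 0]  (obs o_3=0)
backtrack: best end state = 2; path = [1, 2, 0, 2]

path = [1, 2, 0, 2]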